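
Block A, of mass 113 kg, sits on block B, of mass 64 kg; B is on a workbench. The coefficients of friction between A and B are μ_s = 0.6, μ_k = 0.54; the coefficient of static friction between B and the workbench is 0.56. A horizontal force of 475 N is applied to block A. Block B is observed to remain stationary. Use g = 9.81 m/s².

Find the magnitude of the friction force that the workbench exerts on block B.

The normal force B exerts on A is simply A's weight, N₁ = 1109 N.
Maximum static friction on A from B: μ_s N₁ = 0.6×1109 = 665.1 N.
P = 475 N is within that limit, so A and B move together (both at rest); the A–B friction is simply f₁ = P = 475 N.
By Newton's third law B feels 475 N forward from A. With B stationary, the floor's static friction on B balances it: f₂ = 475 N (well within μ_s(m_A+m_B)g = 972.4 N).

f ≈ 475 N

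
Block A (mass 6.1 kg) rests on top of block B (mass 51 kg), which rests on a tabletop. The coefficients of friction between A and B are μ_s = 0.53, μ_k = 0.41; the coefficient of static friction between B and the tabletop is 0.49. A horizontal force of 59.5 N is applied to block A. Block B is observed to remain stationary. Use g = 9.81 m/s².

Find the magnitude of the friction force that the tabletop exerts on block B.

f ≈ 24.5 N

The normal force B exerts on A is simply A's weight, N₁ = 59.84 N.
So the A–B interface can sustain at most μ_s N₁ = 31.72 N of static friction.
P = 59.5 N exceeds that limit, so A slips over B and the interface friction becomes kinetic: f₁ = μ_k N₁ = 0.41×59.84 = 24.5 N.
By Newton's third law B feels 24.5 N forward from A. With B stationary, the floor's static friction on B balances it: f₂ = 24.5 N (well within μ_s(m_A+m_B)g = 274.5 N).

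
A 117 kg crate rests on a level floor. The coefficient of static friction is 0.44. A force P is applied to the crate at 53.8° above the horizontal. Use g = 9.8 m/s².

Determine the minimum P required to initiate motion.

P ≈ 533 N

N = m g − P sin α (the pull lifts the crate).
At impending slip, P cos α = μ_s N = μ_s (m g − P sin α).
Solving: P (cos α + μ_s sin α) = μ_s m g → P = 0.44×1150/(cos 53.8° + 0.44 sin 53.8°) = 505/0.9457 = 533 N.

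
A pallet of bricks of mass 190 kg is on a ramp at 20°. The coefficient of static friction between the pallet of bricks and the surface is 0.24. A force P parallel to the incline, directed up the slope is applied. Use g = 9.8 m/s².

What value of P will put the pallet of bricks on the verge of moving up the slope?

At impending motion up the slope, friction acts down-slope at its limit: f = μ_s N.
P is parallel to the surface, so N = m g cos θ = 1750 N.
Along the incline: P = m g sin θ + μ_s N = 637 + 0.24×1750 = 1060 N.

P ≈ 1060 N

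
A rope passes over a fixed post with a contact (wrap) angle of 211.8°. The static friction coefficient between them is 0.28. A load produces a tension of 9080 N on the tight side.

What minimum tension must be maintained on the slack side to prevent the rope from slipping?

T_min ≈ 3230 N

Capstan equation at impending slip: T_tight/T_slack = e^{μβ}.
β = 211.8° = 3.697 rad; e^{μβ} = e^{0.28×3.697} = 2.815.
T_slack = T_tight / e^{μβ} = 9080 / 2.815 = 3230 N.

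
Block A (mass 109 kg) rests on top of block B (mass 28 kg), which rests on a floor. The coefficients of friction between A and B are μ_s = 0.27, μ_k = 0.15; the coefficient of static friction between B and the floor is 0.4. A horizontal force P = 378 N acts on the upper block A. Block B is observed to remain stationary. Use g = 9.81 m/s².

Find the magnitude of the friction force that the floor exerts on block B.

f ≈ 160 N

Normal force at the A–B interface: N₁ = m_A g = 1069 N.
Maximum static friction on A from B: μ_s N₁ = 0.27×1069 = 288.7 N.
P = 378 N exceeds that limit, so A slips over B and the interface friction becomes kinetic: f₁ = μ_k N₁ = 0.15×1069 = 160 N.
B experiences an equal 160 N forward from A (third law). B is in equilibrium, so the floor supplies f₂ = 160 N of static friction (limit μ_s(m_A+m_B)g = 537.6 N, not exceeded).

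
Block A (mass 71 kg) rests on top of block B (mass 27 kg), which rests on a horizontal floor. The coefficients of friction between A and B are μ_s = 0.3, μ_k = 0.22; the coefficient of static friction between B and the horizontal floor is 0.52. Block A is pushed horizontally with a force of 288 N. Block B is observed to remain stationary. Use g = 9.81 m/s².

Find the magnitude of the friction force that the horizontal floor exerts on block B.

The normal force B exerts on A is simply A's weight, N₁ = 696.5 N.
Maximum static friction on A from B: μ_s N₁ = 0.3×696.5 = 209 N.
Since P = 288 N > 209 N, A slides on B; the A–B friction is kinetic: f₁ = μ_k N₁ = 0.22×696.5 = 153 N.
B experiences an equal 153 N forward from A (third law). B is in equilibrium, so the floor supplies f₂ = 153 N of static friction (limit μ_s(m_A+m_B)g = 499.9 N, not exceeded).

f ≈ 153 N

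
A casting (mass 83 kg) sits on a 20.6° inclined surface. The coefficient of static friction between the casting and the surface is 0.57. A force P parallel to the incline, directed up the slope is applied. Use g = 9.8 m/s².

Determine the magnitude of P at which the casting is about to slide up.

P ≈ 720 N

At impending motion up the slope, friction acts down-slope at its limit: f = μ_s N.
P is parallel to the surface, so N = m g cos θ = 761 N.
Along the incline: P = m g sin θ + μ_s N = 286 + 0.57×761 = 720 N.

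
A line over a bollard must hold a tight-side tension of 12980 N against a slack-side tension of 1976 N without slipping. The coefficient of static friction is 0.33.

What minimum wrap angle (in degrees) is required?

β_min ≈ 327°

T₂/T₁ = e^{μβ} → β = ln(T₂/T₁)/μ.
β = ln(12980/1976)/0.33 = 1.882/0.33 = 5.704 rad.
In degrees: β = 5.704 × 180/π = 327°.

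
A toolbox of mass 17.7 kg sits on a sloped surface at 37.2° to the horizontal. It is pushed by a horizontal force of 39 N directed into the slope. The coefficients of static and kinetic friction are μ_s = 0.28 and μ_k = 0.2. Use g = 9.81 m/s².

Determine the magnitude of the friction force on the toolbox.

f ≈ 32.4 N (up the incline)

Resolve perpendicular to the incline: N = m g cos θ + P sin θ = 17.7×9.81×cos 37.2° + 39×sin 37.2° = 161.9 N.
Parallel to the incline: P cos θ − m g sin θ = 31.06 − 105 = -73.92 N; the friction needed to balance this is 73.92 N acting up the slope.
Maximum static friction: μ_s N = 0.28 × 161.9 = 45.33 N.
The required 73.92 N exceeds the static limit, so the toolbox slides down-slope and f = μ_k N = 0.2×161.9 = 32.4 N.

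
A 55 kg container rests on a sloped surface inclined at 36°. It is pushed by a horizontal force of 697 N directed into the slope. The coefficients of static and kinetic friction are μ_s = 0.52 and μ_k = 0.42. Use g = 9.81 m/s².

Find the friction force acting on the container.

Resolve perpendicular to the incline: N = m g cos θ + P sin θ = 55×9.81×cos 36° + 697×sin 36° = 846.2 N.
Along the incline, the net driving force (taking up-slope positive) is P cos θ − m g sin θ = 563.9 − 317.1 = 246.7 N, so equilibrium requires friction f = -246.7 N (down-slope).
Maximum static friction: μ_s N = 0.52 × 846.2 = 440 N.
|f_req| = 246.7 ≤ 440 N → the container is in equilibrium; friction equals the required value.

f ≈ 247 N (down the incline)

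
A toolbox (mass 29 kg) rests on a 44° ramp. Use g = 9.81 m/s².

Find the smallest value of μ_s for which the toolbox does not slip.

At the slip threshold m g sin θ = μ_s m g cos θ, so μ_s,min = tan θ.
μ_s,min = tan 44° = 0.966.

μ_s,min ≈ 0.966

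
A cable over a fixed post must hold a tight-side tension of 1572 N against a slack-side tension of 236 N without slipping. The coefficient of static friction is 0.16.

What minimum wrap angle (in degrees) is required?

β_min ≈ 679°

T₂/T₁ = e^{μβ} → β = ln(T₂/T₁)/μ.
β = ln(1572/236)/0.16 = 1.896/0.16 = 11.85 rad.
In degrees: β = 11.85 × 180/π = 679°.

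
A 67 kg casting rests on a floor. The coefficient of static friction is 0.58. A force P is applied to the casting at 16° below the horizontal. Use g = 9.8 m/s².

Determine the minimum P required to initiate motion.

P ≈ 475 N

N = m g + P sin α (the push presses the casting into the floor).
At impending slip, P cos α = μ_s N = μ_s (m g + P sin α).
Solving: P (cos α − μ_s sin α) = μ_s m g → P = 0.58×657/(cos 16° − 0.58 sin 16°) = 381/0.8014 = 475 N.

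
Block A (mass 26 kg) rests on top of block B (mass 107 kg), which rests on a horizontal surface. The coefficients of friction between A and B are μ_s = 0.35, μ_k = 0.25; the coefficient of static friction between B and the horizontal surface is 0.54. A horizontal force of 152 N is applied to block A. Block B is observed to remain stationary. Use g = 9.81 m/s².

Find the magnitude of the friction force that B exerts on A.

The normal force B exerts on A is simply A's weight, N₁ = 255.1 N.
Maximum static friction on A from B: μ_s N₁ = 0.35×255.1 = 89.27 N.
Since P = 152 N > 89.27 N, A slides on B; the A–B friction is kinetic: f₁ = μ_k N₁ = 0.25×255.1 = 63.8 N.
By Newton's third law B feels 63.8 N forward from A. With B stationary, the floor's static friction on B balances it: f₂ = 63.8 N (well within μ_s(m_A+m_B)g = 704.6 N).

f ≈ 63.8 N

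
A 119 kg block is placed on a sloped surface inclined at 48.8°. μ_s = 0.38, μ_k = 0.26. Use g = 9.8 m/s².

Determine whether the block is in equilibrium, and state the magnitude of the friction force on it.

N = m g cos θ = 768 N.
Down-slope weight component: m g sin θ = 877 N.
μ_s N = 292 N.
877 > 292 N, so it slides; kinetic friction f = μ_k N = 0.26×768 = 200 N.

f ≈ 200 N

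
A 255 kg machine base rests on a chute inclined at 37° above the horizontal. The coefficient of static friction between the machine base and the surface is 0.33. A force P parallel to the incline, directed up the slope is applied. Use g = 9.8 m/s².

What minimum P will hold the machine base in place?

The machine base tends to slide down (tan θ > μ_s), so at the point of impending slip friction acts up-slope at its limit: f = μ_s N.
P is parallel to the surface, so N = m g cos θ = 2000 N.
Along the incline: P + μ_s N = m g sin θ, so P = 1500 − 0.33×2000 = 845 N.

P_min ≈ 845 N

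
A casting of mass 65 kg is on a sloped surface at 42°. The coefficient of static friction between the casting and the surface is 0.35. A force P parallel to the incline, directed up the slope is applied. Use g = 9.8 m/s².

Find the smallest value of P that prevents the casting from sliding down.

P_min ≈ 261 N

The casting tends to slide down (tan θ > μ_s), so at the point of impending slip friction acts up-slope at its limit: f = μ_s N.
P is parallel to the surface, so N = m g cos θ = 473 N.
Along the incline: P + μ_s N = m g sin θ, so P = 426 − 0.35×473 = 261 N.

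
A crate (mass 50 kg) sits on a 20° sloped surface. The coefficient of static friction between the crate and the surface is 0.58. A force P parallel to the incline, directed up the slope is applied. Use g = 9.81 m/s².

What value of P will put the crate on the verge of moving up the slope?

P ≈ 435 N

At impending motion up the slope, friction acts down-slope at its limit: f = μ_s N.
P is parallel to the surface, so N = m g cos θ = 461 N.
Along the incline: P = m g sin θ + μ_s N = 168 + 0.58×461 = 435 N.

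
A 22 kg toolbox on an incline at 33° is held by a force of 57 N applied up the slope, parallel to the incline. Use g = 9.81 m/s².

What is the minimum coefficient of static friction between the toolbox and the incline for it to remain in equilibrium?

μ_s,min ≈ 0.334

N = m g cos θ = 181 N.
Friction must make up the shortfall along the incline: f = m g sin θ − P = 117.5 − 57 = 60.54 N.
At the threshold f = μ_s N, so μ_s,min = 60.54/181 = 0.334.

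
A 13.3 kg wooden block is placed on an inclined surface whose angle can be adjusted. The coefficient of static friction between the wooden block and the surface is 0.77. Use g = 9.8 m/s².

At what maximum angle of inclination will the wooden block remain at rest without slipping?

θ_max ≈ 37.6°

At the slip threshold, m g sin θ = μ_s · m g cos θ, so tan θ = μ_s.
θ_max = arctan(0.77) = 37.6°.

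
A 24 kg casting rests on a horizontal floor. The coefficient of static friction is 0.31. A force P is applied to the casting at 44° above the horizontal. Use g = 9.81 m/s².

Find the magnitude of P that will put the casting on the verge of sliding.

P ≈ 78.1 N

N = m g − P sin α (the pull lifts the casting).
At impending slip, P cos α = μ_s N = μ_s (m g − P sin α).
Solving: P (cos α + μ_s sin α) = μ_s m g → P = 0.31×235/(cos 44° + 0.31 sin 44°) = 73/0.9347 = 78.1 N.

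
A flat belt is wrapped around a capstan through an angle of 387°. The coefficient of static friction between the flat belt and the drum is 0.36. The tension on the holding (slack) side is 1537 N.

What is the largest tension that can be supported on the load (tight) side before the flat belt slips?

T_max ≈ 17500 N

At impending slip the capstan equation gives T₂/T₁ = e^{μβ} with β in radians.
β = 387° × π/180 = 6.754 rad.
e^{μβ} = e^{0.36×6.754} = 11.38.
T₂ = T₁ · e^{μβ} = 1537 × 11.38 = 17500 N.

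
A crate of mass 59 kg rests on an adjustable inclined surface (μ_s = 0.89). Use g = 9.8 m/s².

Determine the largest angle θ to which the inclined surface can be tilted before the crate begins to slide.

θ_max ≈ 41.7°

At the slip threshold, m g sin θ = μ_s · m g cos θ, so tan θ = μ_s.
θ_max = arctan(0.89) = 41.7°.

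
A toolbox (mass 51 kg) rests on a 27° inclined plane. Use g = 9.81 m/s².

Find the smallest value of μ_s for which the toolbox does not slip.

At the slip threshold m g sin θ = μ_s m g cos θ, so μ_s,min = tan θ.
μ_s,min = tan 27° = 0.51.

μ_s,min ≈ 0.51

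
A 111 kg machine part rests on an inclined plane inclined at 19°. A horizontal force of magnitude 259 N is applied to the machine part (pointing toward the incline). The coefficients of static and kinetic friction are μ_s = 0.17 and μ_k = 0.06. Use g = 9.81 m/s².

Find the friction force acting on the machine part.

f ≈ 110 N (up the incline)

Resolve perpendicular to the incline: N = m g cos θ + P sin θ = 111×9.81×cos 19° + 259×sin 19° = 1114 N.
Parallel to the incline: P cos θ − m g sin θ = 244.9 − 354.5 = -109.6 N; the friction needed to balance this is 109.6 N acting up the slope.
The limit of static friction is μ_s N = 189.4 N.
|f_req| = 109.6 ≤ 189.4 N → the machine part is in equilibrium; friction equals the required value.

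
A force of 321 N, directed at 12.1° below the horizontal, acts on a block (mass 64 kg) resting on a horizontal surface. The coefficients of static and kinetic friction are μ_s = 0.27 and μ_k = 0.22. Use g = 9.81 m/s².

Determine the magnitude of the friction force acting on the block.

f ≈ 153 N

N = m g + P sin α = 627.8 + 321×sin 12.1° = 695.1 N.
For equilibrium, f = P cos α = 321×cos 12.1° = 313.9 N.
μ_s N = 0.27 × 695.1 = 187.7 N.
313.9 > 187.7 N → the block slides; f = μ_k N = 0.22×695.1 = 153 N.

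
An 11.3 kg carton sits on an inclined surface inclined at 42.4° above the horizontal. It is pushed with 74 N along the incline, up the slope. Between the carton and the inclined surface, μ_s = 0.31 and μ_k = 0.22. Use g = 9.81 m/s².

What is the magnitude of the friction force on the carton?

The normal reaction is N = m g cos θ = 81.86 N.
Parallel to the incline, ΣF = 0 gives f = m g sin θ − P = 74.75 − 74 = 0.7484 N (up-slope positive).
Maximum static friction available: μ_s N = 0.31 × 81.86 = 25.38 N.
Since |0.7484| ≤ 25.38 N, no slip — friction simply equals what equilibrium demands.

f ≈ 0.748 N (up the incline)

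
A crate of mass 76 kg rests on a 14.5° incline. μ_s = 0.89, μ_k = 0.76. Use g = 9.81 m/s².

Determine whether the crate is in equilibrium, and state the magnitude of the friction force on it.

f ≈ 187 N

N = m g cos θ = 722 N.
Down-slope weight component: m g sin θ = 187 N.
μ_s N = 642 N.
187 ≤ 642 N, so it stays put; friction = 187 N.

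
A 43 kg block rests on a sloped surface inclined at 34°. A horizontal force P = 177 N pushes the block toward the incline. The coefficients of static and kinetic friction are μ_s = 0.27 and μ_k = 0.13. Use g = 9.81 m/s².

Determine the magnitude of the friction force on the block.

The horizontal push has a component P sin θ into the surface, so N = m g cos θ + P sin θ = 349.7 + 98.98 = 448.7 N.
Parallel to the incline: P cos θ − m g sin θ = 146.7 − 235.9 = -89.14 N; the friction needed to balance this is 89.14 N acting up the slope.
Maximum static friction: μ_s N = 0.27 × 448.7 = 121.1 N.
Since 89.14 N is within the 121.1 N limit, the block stays put and friction is exactly 89.1 N.

f ≈ 89.1 N (up the incline)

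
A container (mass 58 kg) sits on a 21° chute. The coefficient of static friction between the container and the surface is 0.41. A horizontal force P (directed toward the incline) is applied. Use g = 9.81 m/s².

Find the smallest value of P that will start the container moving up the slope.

P ≈ 536 N

At impending motion up the slope, friction acts down-slope at its limit: f = μ_s N.
Perpendicular to the incline: N = m g cos θ + P sin θ.
Along the incline: P cos θ = m g sin θ + μ_s N = m g sin θ + μ_s (m g cos θ + P sin θ).
Solving, P (cos θ − μ_s sin θ) = m g (sin θ + μ_s cos θ), so P = 58×9.81×(sin 21° + 0.41 cos 21°)/(cos 21° − 0.41 sin 21°) = 569×0.7411/0.7866 = 536 N.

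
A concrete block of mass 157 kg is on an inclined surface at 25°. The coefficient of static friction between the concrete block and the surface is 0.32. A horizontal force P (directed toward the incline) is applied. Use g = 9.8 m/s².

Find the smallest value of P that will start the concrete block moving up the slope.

At impending motion up the slope, friction acts down-slope at its limit: f = μ_s N.
Perpendicular to the incline: N = m g cos θ + P sin θ.
Along the incline: P cos θ = m g sin θ + μ_s N = m g sin θ + μ_s (m g cos θ + P sin θ).
Solving, P (cos θ − μ_s sin θ) = m g (sin θ + μ_s cos θ), so P = 157×9.8×(sin 25° + 0.32 cos 25°)/(cos 25° − 0.32 sin 25°) = 1540×0.7126/0.7711 = 1420 N.

P ≈ 1420 N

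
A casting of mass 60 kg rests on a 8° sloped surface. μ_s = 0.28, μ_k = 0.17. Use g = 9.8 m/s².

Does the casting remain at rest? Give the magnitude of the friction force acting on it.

N = m g cos θ = 582 N.
Down-slope weight component: m g sin θ = 81.8 N.
μ_s N = 163 N.
81.8 ≤ 163 N, so it stays put; friction = 81.8 N.

f ≈ 81.8 N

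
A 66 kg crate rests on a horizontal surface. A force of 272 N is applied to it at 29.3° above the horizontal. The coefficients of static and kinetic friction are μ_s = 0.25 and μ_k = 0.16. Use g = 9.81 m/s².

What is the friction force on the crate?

The vertical component of P reduces the normal force: N = m g − P sin α = 647.5 − 133.1 = 514.3 N.
The horizontal driving force is P cos α = 237.2 N, so equilibrium needs friction f = 237.2 N.
The static-friction limit is μ_s N = 128.6 N.
237.2 > 128.6 N → the crate slides; f = μ_k N = 0.16×514.3 = 82.3 N.

f ≈ 82.3 N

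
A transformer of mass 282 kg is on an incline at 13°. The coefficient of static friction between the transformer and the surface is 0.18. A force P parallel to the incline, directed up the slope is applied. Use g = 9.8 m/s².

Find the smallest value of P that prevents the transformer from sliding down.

The transformer tends to slide down (tan θ > μ_s), so at the point of impending slip friction acts up-slope at its limit: f = μ_s N.
P is parallel to the surface, so N = m g cos θ = 2690 N.
Along the incline: P + μ_s N = m g sin θ, so P = 622 − 0.18×2690 = 137 N.

P_min ≈ 137 N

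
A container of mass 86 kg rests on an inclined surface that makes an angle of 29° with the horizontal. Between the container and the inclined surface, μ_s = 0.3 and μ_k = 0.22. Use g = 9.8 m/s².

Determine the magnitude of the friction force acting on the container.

Normal force: N = m g cos θ = 86 × 9.8 × cos 29° = 737.1 N.
For equilibrium along the incline, friction must balance the weight component: f = m g sin θ = 408.6 N up the slope.
Static friction can supply at most μ_s N = 221.1 N.
|408.6| exceeds 221.1 N, so the container slips down-slope; friction is kinetic, f = μ_k N = 0.22×737.1 = 162 N.

f ≈ 162 N (up the incline)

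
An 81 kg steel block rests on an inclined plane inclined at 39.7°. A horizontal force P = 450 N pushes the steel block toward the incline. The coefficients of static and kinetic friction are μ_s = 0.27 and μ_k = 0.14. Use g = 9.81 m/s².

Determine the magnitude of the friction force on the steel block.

f ≈ 161 N (up the incline)

The horizontal push has a component P sin θ into the surface, so N = m g cos θ + P sin θ = 611.4 + 287.4 = 898.8 N.
Parallel to the incline: P cos θ − m g sin θ = 346.2 − 507.6 = -161.3 N; the friction needed to balance this is 161.3 N acting up the slope.
The limit of static friction is μ_s N = 242.7 N.
|f_req| = 161.3 ≤ 242.7 N → the steel block is in equilibrium; friction equals the required value.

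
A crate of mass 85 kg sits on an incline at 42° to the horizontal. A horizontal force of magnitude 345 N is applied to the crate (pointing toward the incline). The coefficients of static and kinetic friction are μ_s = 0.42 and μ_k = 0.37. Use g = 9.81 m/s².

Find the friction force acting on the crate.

The horizontal push has a component P sin θ into the surface, so N = m g cos θ + P sin θ = 619.7 + 230.9 = 850.5 N.
Along the incline, the net driving force (taking up-slope positive) is P cos θ − m g sin θ = 256.4 − 558 = -301.6 N, so equilibrium requires friction f = 301.6 N (up-slope).
Maximum static friction: μ_s N = 0.42 × 850.5 = 357.2 N.
Since 301.6 N is within the 357.2 N limit, the crate stays put and friction is exactly 302 N.

f ≈ 302 N (up the incline)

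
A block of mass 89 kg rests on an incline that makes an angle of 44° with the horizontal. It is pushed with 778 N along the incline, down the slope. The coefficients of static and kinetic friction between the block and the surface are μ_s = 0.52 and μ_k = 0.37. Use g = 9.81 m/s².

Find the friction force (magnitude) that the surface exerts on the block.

f ≈ 232 N (up the incline)

The normal reaction is N = m g cos θ = 628 N.
The friction needed for equilibrium is m g sin θ + P = 606.5 + 778 = 1384 N, measured positive up-slope.
Static friction can supply at most μ_s N = 326.6 N.
|1384| exceeds 326.6 N, so the block slips down-slope; friction is kinetic, f = μ_k N = 0.37×628 = 232 N.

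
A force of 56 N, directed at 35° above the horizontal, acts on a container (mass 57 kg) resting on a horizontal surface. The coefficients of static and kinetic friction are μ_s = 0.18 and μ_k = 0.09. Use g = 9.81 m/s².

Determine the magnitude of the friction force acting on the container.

The vertical component of P reduces the normal force: N = m g − P sin α = 559.2 − 32.12 = 527 N.
For equilibrium, f = P cos α = 56×cos 35° = 45.87 N.
μ_s N = 0.18 × 527 = 94.87 N.
Since 45.87 N does not exceed the limit, the container stays at rest and f = 45.9 N.

f ≈ 45.9 N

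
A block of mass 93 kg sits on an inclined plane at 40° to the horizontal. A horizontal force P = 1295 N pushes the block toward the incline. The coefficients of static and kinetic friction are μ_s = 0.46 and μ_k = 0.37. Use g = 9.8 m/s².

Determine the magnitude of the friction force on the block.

Resolve perpendicular to the incline: N = m g cos θ + P sin θ = 93×9.8×cos 40° + 1295×sin 40° = 1531 N.
Along the incline, the net driving force (taking up-slope positive) is P cos θ − m g sin θ = 992 − 585.8 = 406.2 N, so equilibrium requires friction f = -406.2 N (down-slope).
Maximum static friction: μ_s N = 0.46 × 1531 = 704.1 N.
Since 406.2 N is within the 704.1 N limit, the block stays put and friction is exactly 406 N.

f ≈ 406 N (down the incline)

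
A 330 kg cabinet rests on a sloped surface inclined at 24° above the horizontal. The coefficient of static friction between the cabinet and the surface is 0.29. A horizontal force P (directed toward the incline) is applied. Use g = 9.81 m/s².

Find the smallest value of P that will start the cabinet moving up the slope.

P ≈ 2730 N

At impending motion up the slope, friction acts down-slope at its limit: f = μ_s N.
Perpendicular to the incline: N = m g cos θ + P sin θ.
Along the incline: P cos θ = m g sin θ + μ_s N = m g sin θ + μ_s (m g cos θ + P sin θ).
Solving, P (cos θ − μ_s sin θ) = m g (sin θ + μ_s cos θ), so P = 330×9.81×(sin 24° + 0.29 cos 24°)/(cos 24° − 0.29 sin 24°) = 3240×0.6717/0.7956 = 2730 N.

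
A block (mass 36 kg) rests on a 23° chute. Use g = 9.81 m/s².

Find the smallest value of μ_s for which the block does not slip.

μ_s,min ≈ 0.424

At the slip threshold m g sin θ = μ_s m g cos θ, so μ_s,min = tan θ.
μ_s,min = tan 23° = 0.424.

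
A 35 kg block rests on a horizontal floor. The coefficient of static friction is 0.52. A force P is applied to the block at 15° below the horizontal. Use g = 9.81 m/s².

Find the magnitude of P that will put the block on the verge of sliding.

N = m g + P sin α (the push presses the block into the horizontal floor).
At impending slip, P cos α = μ_s N = μ_s (m g + P sin α).
Solving: P (cos α − μ_s sin α) = μ_s m g → P = 0.52×343/(cos 15° − 0.52 sin 15°) = 179/0.8313 = 215 N.

P ≈ 215 N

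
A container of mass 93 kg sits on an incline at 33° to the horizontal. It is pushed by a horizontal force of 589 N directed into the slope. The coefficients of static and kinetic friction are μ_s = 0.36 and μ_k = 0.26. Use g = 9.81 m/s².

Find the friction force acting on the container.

f ≈ 2.91 N (up the incline)

Resolve perpendicular to the incline: N = m g cos θ + P sin θ = 93×9.81×cos 33° + 589×sin 33° = 1086 N.
Parallel to the incline: P cos θ − m g sin θ = 494 − 496.9 = -2.914 N; the friction needed to balance this is 2.914 N acting up the slope.
Maximum static friction: μ_s N = 0.36 × 1086 = 390.9 N.
|f_req| = 2.914 ≤ 390.9 N → the container is in equilibrium; friction equals the required value.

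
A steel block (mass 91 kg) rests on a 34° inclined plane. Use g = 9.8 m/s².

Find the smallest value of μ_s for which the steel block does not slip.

μ_s,min ≈ 0.675

At the slip threshold m g sin θ = μ_s m g cos θ, so μ_s,min = tan θ.
μ_s,min = tan 34° = 0.675.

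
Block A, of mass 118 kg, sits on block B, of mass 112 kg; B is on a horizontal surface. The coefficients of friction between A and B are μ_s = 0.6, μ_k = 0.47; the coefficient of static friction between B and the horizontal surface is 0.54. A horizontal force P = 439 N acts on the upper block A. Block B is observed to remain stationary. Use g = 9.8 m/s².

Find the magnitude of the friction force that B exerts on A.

f ≈ 439 N

Normal force at the A–B interface: N₁ = m_A g = 1156 N.
So the A–B interface can sustain at most μ_s N₁ = 693.8 N of static friction.
Since P = 439 N ≤ 693.8 N, A does not slip on B; friction on A equals P = 439 N.
By Newton's third law B feels 439 N forward from A. With B stationary, the floor's static friction on B balances it: f₂ = 439 N (well within μ_s(m_A+m_B)g = 1217 N).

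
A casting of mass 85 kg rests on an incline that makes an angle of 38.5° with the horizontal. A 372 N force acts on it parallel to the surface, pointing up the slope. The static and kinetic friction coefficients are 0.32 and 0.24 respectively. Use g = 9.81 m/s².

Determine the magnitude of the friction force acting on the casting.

f ≈ 147 N (up the incline)

Normal force: N = m g cos θ = 85 × 9.81 × cos 38.5° = 652.6 N.
For equilibrium along the incline the friction force must supply f = m g sin θ − P = 519.1 − 372 = 147.1 N (positive meaning up-slope).
The static-friction ceiling is μ_s N = 0.32 × 652.6 = 208.8 N.
Since |147.1| ≤ 208.8 N, static friction is sufficient; f equals the required value, not μ_s N.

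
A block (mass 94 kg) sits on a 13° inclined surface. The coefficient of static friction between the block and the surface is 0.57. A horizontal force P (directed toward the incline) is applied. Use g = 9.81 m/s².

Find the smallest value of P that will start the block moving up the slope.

At impending motion up the slope, friction acts down-slope at its limit: f = μ_s N.
Perpendicular to the incline: N = m g cos θ + P sin θ.
Along the incline: P cos θ = m g sin θ + μ_s N = m g sin θ + μ_s (m g cos θ + P sin θ).
Solving, P (cos θ − μ_s sin θ) = m g (sin θ + μ_s cos θ), so P = 94×9.81×(sin 13° + 0.57 cos 13°)/(cos 13° − 0.57 sin 13°) = 922×0.7803/0.8461 = 850 N.

P ≈ 850 N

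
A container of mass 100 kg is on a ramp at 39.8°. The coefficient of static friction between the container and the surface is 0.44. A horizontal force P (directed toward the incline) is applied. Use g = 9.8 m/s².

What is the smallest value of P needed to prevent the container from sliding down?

The container tends to slide down (tan θ > μ_s), so at the point of impending slip friction acts up-slope at its limit: f = μ_s N.
Perpendicular to the incline: N = m g cos θ + P sin θ.
Along the incline: P cos θ + μ_s N = m g sin θ, i.e. P cos θ + μ_s (m g cos θ + P sin θ) = m g sin θ.
Solving, P (cos θ + μ_s sin θ) = m g (sin θ − μ_s cos θ), so P = 980×0.3021/1.05 = 282 N.

P_min ≈ 282 N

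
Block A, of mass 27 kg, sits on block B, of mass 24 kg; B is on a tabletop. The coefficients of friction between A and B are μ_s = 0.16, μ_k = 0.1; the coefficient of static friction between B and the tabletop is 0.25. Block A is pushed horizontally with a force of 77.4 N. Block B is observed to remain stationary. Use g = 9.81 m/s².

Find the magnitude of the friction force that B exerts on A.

f ≈ 26.5 N

The normal force B exerts on A is simply A's weight, N₁ = 264.9 N.
Maximum static friction on A from B: μ_s N₁ = 0.16×264.9 = 42.38 N.
P = 77.4 N exceeds that limit, so A slips over B and the interface friction becomes kinetic: f₁ = μ_k N₁ = 0.1×264.9 = 26.5 N.
By Newton's third law B feels 26.5 N forward from A. With B stationary, the floor's static friction on B balances it: f₂ = 26.5 N (well within μ_s(m_A+m_B)g = 125.1 N).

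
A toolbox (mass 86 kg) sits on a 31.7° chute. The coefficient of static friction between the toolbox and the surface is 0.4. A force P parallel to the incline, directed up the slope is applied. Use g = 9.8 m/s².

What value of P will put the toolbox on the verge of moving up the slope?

At impending motion up the slope, friction acts down-slope at its limit: f = μ_s N.
P is parallel to the surface, so N = m g cos θ = 717 N.
Along the incline: P = m g sin θ + μ_s N = 443 + 0.4×717 = 730 N.

P ≈ 730 N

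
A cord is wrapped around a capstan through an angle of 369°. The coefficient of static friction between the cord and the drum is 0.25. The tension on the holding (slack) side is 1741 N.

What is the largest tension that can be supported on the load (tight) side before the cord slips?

T_max ≈ 8710 N

At impending slip the capstan equation gives T₂/T₁ = e^{μβ} with β in radians.
β = 369° × π/180 = 6.44 rad.
e^{μβ} = e^{0.25×6.44} = 5.003.
T₂ = T₁ · e^{μβ} = 1741 × 5.003 = 8710 N.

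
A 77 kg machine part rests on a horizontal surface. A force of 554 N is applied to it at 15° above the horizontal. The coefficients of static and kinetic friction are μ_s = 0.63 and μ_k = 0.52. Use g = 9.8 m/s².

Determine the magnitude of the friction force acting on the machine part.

The vertical component of P reduces the normal force: N = m g − P sin α = 754.6 − 143.4 = 611.2 N.
For equilibrium, f = P cos α = 554×cos 15° = 535.1 N.
μ_s N = 0.63 × 611.2 = 385.1 N.
The required friction exceeds μ_s N, so the machine part moves and f = μ_k N = 318 N.

f ≈ 318 N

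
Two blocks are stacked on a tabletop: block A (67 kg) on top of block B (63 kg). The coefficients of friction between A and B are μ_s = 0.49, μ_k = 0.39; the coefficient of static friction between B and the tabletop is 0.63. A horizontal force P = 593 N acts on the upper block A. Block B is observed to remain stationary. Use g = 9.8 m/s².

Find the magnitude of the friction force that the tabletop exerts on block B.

f ≈ 256 N

The normal force B exerts on A is simply A's weight, N₁ = 656.6 N.
So the A–B interface can sustain at most μ_s N₁ = 321.7 N of static friction.
Since P = 593 N > 321.7 N, A slides on B; the A–B friction is kinetic: f₁ = μ_k N₁ = 0.39×656.6 = 256 N.
By Newton's third law B feels 256 N forward from A. With B stationary, the floor's static friction on B balances it: f₂ = 256 N (well within μ_s(m_A+m_B)g = 802.6 N).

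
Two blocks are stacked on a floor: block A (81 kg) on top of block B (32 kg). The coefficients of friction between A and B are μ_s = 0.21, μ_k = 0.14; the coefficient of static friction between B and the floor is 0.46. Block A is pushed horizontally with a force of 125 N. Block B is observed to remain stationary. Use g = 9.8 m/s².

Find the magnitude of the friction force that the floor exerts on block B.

Normal force at the A–B interface: N₁ = m_A g = 793.8 N.
Maximum static friction on A from B: μ_s N₁ = 0.21×793.8 = 166.7 N.
P = 125 N is within that limit, so A and B move together (both at rest); the A–B friction is simply f₁ = P = 125 N.
By Newton's third law B feels 125 N forward from A. With B stationary, the floor's static friction on B balances it: f₂ = 125 N (well within μ_s(m_A+m_B)g = 509.4 N).

f ≈ 125 N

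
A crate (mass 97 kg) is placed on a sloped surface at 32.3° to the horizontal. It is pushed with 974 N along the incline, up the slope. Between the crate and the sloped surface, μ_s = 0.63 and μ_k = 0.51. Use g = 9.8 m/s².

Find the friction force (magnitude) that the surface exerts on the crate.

Normal force: N = m g cos θ = 97 × 9.8 × cos 32.3° = 803.5 N.
Parallel to the incline, ΣF = 0 gives f = m g sin θ − P = 508 − 974 = -466 N (up-slope positive).
The static-friction ceiling is μ_s N = 0.63 × 803.5 = 506.2 N.
Since |-466| ≤ 506.2 N, the crate remains in static equilibrium and friction takes exactly the required value.

f ≈ 466 N (down the incline)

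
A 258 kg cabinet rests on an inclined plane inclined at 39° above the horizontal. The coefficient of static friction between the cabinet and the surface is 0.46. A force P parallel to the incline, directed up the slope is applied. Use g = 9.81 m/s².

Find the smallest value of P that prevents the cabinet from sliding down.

P_min ≈ 688 N

The cabinet tends to slide down (tan θ > μ_s), so at the point of impending slip friction acts up-slope at its limit: f = μ_s N.
P is parallel to the surface, so N = m g cos θ = 1970 N.
Along the incline: P + μ_s N = m g sin θ, so P = 1590 − 0.46×1970 = 688 N.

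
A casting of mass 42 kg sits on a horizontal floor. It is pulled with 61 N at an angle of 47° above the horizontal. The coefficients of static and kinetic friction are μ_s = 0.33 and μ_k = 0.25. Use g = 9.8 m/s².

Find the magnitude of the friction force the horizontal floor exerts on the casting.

f ≈ 41.6 N

The vertical component of P reduces the normal force: N = m g − P sin α = 411.6 − 44.61 = 367 N.
The horizontal driving force is P cos α = 41.6 N, so equilibrium needs friction f = 41.6 N.
The static-friction limit is μ_s N = 121.1 N.
Since 41.6 N does not exceed the limit, the casting stays at rest and f = 41.6 N.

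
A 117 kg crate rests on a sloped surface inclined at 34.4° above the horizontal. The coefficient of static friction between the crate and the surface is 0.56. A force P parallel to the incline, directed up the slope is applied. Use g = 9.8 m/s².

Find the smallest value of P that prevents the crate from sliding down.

The crate tends to slide down (tan θ > μ_s), so at the point of impending slip friction acts up-slope at its limit: f = μ_s N.
P is parallel to the surface, so N = m g cos θ = 946 N.
Along the incline: P + μ_s N = m g sin θ, so P = 648 − 0.56×946 = 118 N.

P_min ≈ 118 N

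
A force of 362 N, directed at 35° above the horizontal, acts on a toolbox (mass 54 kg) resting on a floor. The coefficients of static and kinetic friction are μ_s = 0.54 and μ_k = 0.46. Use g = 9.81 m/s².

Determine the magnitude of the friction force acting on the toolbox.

f ≈ 148 N

Vertical equilibrium gives N = m g − P sin α = 322.1 N.
Horizontally, friction must balance P cos α = 296.5 N.
μ_s N = 0.54 × 322.1 = 173.9 N.
296.5 > 173.9 N → the toolbox slides; f = μ_k N = 0.46×322.1 = 148 N.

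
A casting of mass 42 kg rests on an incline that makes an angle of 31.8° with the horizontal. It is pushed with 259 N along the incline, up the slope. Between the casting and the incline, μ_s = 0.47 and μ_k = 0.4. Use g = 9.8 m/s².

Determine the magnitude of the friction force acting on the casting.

f ≈ 42.1 N (down the incline)

Normal force: N = m g cos θ = 42 × 9.8 × cos 31.8° = 349.8 N.
The friction needed for equilibrium is m g sin θ − P = 216.9 − 259 = -42.1 N, measured positive up-slope.
The static-friction ceiling is μ_s N = 0.47 × 349.8 = 164.4 N.
Since |-42.1| ≤ 164.4 N, the casting remains in static equilibrium and friction takes exactly the required value.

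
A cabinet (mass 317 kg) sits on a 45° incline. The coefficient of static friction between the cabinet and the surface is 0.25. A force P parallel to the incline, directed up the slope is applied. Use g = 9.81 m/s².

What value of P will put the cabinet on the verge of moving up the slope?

P ≈ 2750 N

At impending motion up the slope, friction acts down-slope at its limit: f = μ_s N.
P is parallel to the surface, so N = m g cos θ = 2200 N.
Along the incline: P = m g sin θ + μ_s N = 2200 + 0.25×2200 = 2750 N.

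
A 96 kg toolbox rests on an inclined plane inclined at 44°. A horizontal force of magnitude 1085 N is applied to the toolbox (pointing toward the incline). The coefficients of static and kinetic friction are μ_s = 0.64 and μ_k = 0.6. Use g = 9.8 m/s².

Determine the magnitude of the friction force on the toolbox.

f ≈ 127 N (down the incline)

The horizontal push has a component P sin θ into the surface, so N = m g cos θ + P sin θ = 676.8 + 753.7 = 1430 N.
Parallel to the incline: P cos θ − m g sin θ = 780.5 − 653.5 = 126.9 N; the friction needed to balance this is 126.9 N acting down the slope.
The limit of static friction is μ_s N = 915.5 N.
|f_req| = 126.9 ≤ 915.5 N → the toolbox is in equilibrium; friction equals the required value.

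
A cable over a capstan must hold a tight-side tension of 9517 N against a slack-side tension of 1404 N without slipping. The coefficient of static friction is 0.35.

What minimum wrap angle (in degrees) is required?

β_min ≈ 313°

T₂/T₁ = e^{μβ} → β = ln(T₂/T₁)/μ.
β = ln(9517/1404)/0.35 = 1.914/0.35 = 5.468 rad.
In degrees: β = 5.468 × 180/π = 313°.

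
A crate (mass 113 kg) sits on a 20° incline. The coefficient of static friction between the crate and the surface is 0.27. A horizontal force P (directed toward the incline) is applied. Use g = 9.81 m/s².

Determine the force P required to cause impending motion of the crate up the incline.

At impending motion up the slope, friction acts down-slope at its limit: f = μ_s N.
Perpendicular to the incline: N = m g cos θ + P sin θ.
Along the incline: P cos θ = m g sin θ + μ_s N = m g sin θ + μ_s (m g cos θ + P sin θ).
Solving, P (cos θ − μ_s sin θ) = m g (sin θ + μ_s cos θ), so P = 113×9.81×(sin 20° + 0.27 cos 20°)/(cos 20° − 0.27 sin 20°) = 1110×0.5957/0.8473 = 779 N.

P ≈ 779 N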